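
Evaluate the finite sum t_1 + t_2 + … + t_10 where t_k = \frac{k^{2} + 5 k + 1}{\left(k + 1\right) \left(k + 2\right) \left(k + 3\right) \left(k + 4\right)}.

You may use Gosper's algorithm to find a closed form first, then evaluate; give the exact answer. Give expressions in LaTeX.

Σ = 235/1092

t_(k+1)/t_k = (k + 1)*(5*k + (k + 1)**2 + 6)/((k + 5)*(k**2 + 5*k + 1)).
Gosper form: A/B · C(k+1)/C(k) with A=k + 1, B=k + 5, C=k**2 + 5*k + 1.
Need (k + 1)·f(k+1) − (k + 4)·f(k) = k**2 + 5*k + 1.
From deg A=1, deg B=1, deg C=2: d=3.
Coefficient equations give f(k) = k*(k**2 + 3*k - 1)/3.
Then R = B(k−1)f/C = k*(k + 4)*(k**2 + 3*k - 1)/(3*(k**2 + 5*k + 1)), so s_k = R(k)·t_k = k*(k**2 + 3*k - 1)/(3*(k + 1)*(k + 2)*(k + 3)).
Δs = (k**2 + 5*k + 1)/(k**4 + 10*k**3 + 35*k**2 + 50*k + 24), as required.
Σ_(k=1)^(10) t_k = s_(11) − s_(1) = 187/728 − (1/24) = 235/1092.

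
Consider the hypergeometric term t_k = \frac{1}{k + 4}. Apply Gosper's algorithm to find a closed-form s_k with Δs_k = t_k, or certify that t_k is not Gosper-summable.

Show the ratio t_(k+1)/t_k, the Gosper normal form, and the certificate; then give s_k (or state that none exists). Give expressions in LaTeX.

Compute t_(k+1)/t_k: get (k + 4)/(k + 5).
A = k + 4, B = k + 5, C = 1.
Need (k + 4)·f(k+1) − (k + 4)·f(k) = 1.
From deg A=1, deg B=1, deg C=0: d=0.
Write f(k) = c0. Then LHS − RHS = -1, requiring -1 = 0: contradictory. No certificate.

none — t_k is not Gosper-summable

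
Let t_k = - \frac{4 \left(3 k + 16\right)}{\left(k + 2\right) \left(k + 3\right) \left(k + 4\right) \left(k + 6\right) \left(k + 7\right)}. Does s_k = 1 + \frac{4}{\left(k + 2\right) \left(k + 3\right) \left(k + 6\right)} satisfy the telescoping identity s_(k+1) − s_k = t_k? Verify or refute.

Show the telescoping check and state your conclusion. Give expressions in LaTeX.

s_(k+1) = 1 + 4/((k + 3)*(k + 4)*(k + 7))
s_(k+1) − s_k = 4*(-3*k - 16)/(k**5 + 22*k**4 + 185*k**3 + 740*k**2 + 1404*k + 1008)
(s_(k+1) − s_k) − t_k = 0

Valid — Δs_k = t_k.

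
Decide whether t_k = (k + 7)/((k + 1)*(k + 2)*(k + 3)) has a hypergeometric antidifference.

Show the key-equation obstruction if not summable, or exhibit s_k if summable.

The ratio is (k + 1)*(k + 8)/((k + 4)*(k + 7)).
A = k + 1, B = k + 4, C = k + 7.
f must satisfy (k + 1)·f(k+1) − (k + 3)·f(k) = k + 7.
Degrees (1,1,1) ⇒ d ≤ 2.
Match coefficients ⇒ f(k) = k*(2*k + 5).
Certificate R = B(k−1)f/C = k*(k + 3)*(2*k + 5)/(k + 7) gives s_k = k*(2*k + 5)/((k + 1)*(k + 2)).
Check: Δs_k = (k + 7)/(k**3 + 6*k**2 + 11*k + 6). ✓

Yes. s_k = k*(2*k + 5)/((k + 1)*(k + 2)).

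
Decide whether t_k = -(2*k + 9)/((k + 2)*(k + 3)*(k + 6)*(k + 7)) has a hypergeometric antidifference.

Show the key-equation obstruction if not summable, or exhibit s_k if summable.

Yes. s_k = k*(-k - 8)/(12*(k**2 + 8*k + 12)).

Ratio r(k) = (k + 2)*(k + 6)*(2*k + 11)/((k + 4)*(k + 8)*(2*k + 9)).
Take A(k)=k + 2, B(k)=k + 8, C(k)=k**3 + 27*k**2/2 + 121*k/2 + 90.
Need (k + 2)·f(k+1) − (k + 7)·f(k) = k**3 + 27*k**2/2 + 121*k/2 + 90.
d = 5 from the (1,1,3) case.
Solving with deg f ≤ 5: f(k) = k*(k + 3)*(k + 4)*(k + 5)*(k + 8)/24.
Certificate R = B(k−1)f/C = k*(k + 3)*(k + 7)*(k + 8)/(12*(2*k + 9)) gives s_k = k*(-k - 8)/(12*(k**2 + 8*k + 12)).
Verify: (-2*k - 9)/(k**4 + 18*k**3 + 113*k**2 + 288*k + 252) matches t_k.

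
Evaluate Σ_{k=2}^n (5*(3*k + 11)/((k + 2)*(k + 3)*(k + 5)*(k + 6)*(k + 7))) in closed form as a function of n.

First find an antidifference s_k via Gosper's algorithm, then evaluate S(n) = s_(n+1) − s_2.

Ratio r(k) = (k + 2)*(k + 5)*(3*k + 14)/((k + 4)*(k + 8)*(3*k + 11)).
A = k + 2, B = k + 8, C = k**2 + 23*k/3 + 44/3.
f must satisfy (k + 2)·f(k+1) − (k + 7)·f(k) = k**2 + 23*k/3 + 44/3.
deg f ≤ 5 (via 1,1,2).
A polynomial solution: f(k) = k*(k + 3)*(k + 4)*(k**2 + 13*k + 52)/180.
Get s_k = R·t_k = k*(k**2 + 13*k + 52)/(12*(k**3 + 13*k**2 + 52*k + 60)) with R(k) = B(k−1)f(k)/C(k) = k*(k + 3)*(k + 7)*(k**2 + 13*k + 52)/(60*(3*k + 11)).
Check: Δs_k = 5*(3*k + 11)/(k**5 + 23*k**4 + 203*k**3 + 853*k**2 + 1692*k + 1260). ✓
Evaluate: s_(n+1) = (n**3 + 16*n**2 + 81*n + 66)/(12*(n**3 + 16*n**2 + 81*n + 126)); subtract s_(2) = 41/672 ⇒ S(n) = 5*(n**3 + 16*n**2 + 81*n - 98)/(224*(n**3 + 16*n**2 + 81*n + 126)).

S(n) = 5*(n**3 + 16*n**2 + 81*n - 98)/(224*(n**3 + 16*n**2 + 81*n + 126))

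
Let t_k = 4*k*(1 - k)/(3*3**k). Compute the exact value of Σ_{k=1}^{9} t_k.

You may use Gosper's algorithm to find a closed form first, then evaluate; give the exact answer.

Step 1: r(k) = (k + 1)/(3*(k - 1)).
Gosper form: A/B · C(k+1)/C(k) with A=1/3, B=1, C=k**2 - k.
Key eq: (1/3)·f(k+1) = (1)·f(k) + (k**2 - k).
From deg A=0, deg B=0, deg C=2: d=2.
Solve for f: f(k) = -3*(2*k**2 + 1)/4 (degree 2 ≤ 2).
So s_k = (B(k−1)f/C)·t_k = (-3*(2*k**2 + 1)/(4*k*(k - 1)))·t_k = (2*k**2 + 1)/3**k.
Verify: 4*k*(1 - k)/(3*3**k) matches t_k.
Telescoping: Σ = s_(10) − s_(1) = 67/19683 − (1) = -19616/19683.

Σ = -19616/19683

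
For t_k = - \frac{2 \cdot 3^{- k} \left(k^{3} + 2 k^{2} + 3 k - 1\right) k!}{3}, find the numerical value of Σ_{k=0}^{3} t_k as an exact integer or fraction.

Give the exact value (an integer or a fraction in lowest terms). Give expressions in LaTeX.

Σ = -308/27

Ratio r(k) = (k**4 + 6*k**3 + 15*k**2 + 15*k + 5)/(3*(k**3 + 2*k**2 + 3*k - 1)).
So A=k/3 + 1/3 and B=1, with C=k**3 + 2*k**2 + 3*k - 1.
Need (k/3 + 1/3)·f(k+1) − (1)·f(k) = k**3 + 2*k**2 + 3*k - 1.
Degrees (1,0,3) ⇒ d ≤ 2.
A polynomial solution: f(k) = 3*(k**2 + 2*k + 2).
Then R = B(k−1)f/C = 3*(k**2 + 2*k + 2)/(k**3 + 2*k**2 + 3*k - 1), so s_k = R(k)·t_k = -2*(k**2 + 2*k + 2)*factorial(k)/3**k.
s_(k+1) − s_k = -2*(k**3 + 2*k**2 + 3*k - 1)*factorial(k)/(3*3**k) = t_k.
Σ_(k=0)^(3) t_k = s_(4) − s_(0) = -416/27 − (-4) = -308/27.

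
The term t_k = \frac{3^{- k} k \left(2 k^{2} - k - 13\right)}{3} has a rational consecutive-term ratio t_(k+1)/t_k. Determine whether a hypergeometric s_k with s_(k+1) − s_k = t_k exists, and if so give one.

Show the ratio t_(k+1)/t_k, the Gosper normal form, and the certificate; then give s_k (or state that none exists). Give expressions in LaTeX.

The ratio is (k + 1)*(k - 2*(k + 1)**2 + 14)/(3*k*(-2*k**2 + k + 13)).
Take A(k)=1/3, B(k)=1, C(k)=k**3 - k**2/2 - 13*k/2.
Set up (1/3)·f(k+1) − (1)·f(k) − (k**3 - k**2/2 - 13*k/2) = 0.
Degrees (0,0,3) ⇒ d ≤ 3.
Coefficient equations give f(k) = -3*(k**3 + k**2 - 4*k - 1)/2.
Certificate R = B(k−1)f/C = -3*(k**3 + k**2 - 4*k - 1)/(k*(2*k**2 - k - 13)) gives s_k = (-k**3 - k**2 + 4*k + 1)/3**k.
Verify: k*(2*k**2 - k - 13)/(3*3**k) matches t_k.

s_k = 3^{- k} \left(- k^{3} - k^{2} + 4 k + 1\right)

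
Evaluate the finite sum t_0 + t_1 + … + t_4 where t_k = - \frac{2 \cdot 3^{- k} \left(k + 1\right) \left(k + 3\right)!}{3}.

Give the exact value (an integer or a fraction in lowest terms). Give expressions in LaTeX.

Compute t_(k+1)/t_k: get (k + 2)*(k + 4)/(3*(k + 1)).
A = k/3 + 4/3, B = 1, C = k + 1.
f must satisfy (k/3 + 4/3)·f(k+1) − (1)·f(k) = k + 1.
Degrees (1,0,1) ⇒ d ≤ 0.
A polynomial solution: f(k) = 3.
R(k) = B(k−1)·f(k)/C(k) = 3/(k + 1); s_k = R·t_k = -2*factorial(k + 3)/3**k.
s_(k+1) − s_k = -2*(k + 1)*factorial(k + 3)/(3*3**k) = t_k.
Sum = s_(5) − s_(0); s_(5) = -8960/27, s_(0) = -12 ⇒ -8636/27.

Σ = -8636/27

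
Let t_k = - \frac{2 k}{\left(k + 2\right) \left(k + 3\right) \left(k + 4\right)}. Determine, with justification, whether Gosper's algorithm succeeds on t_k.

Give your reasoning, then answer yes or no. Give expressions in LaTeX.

r(k) = (k + 1)*(k + 2)/(k*(k + 5)) after simplifying.
Gosper form: A/B · C(k+1)/C(k) with A=k + 2, B=k + 5, C=k.
Set up (k + 2)·f(k+1) − (k + 4)·f(k) − (k) = 0.
Bound: deg f ≤ 2.
Match coefficients ⇒ f(k) = k*(k - 1)/6.
Certificate R = B(k−1)f/C = (k - 1)*(k + 4)/6 gives s_k = k*(1 - k)/(3*(k + 2)*(k + 3)).
s_(k+1) − s_k = -2*k/(k**3 + 9*k**2 + 26*k + 24) = t_k.

Yes. s_k = \frac{k \left(1 - k\right)}{3 \left(k + 2\right) \left(k + 3\right)}.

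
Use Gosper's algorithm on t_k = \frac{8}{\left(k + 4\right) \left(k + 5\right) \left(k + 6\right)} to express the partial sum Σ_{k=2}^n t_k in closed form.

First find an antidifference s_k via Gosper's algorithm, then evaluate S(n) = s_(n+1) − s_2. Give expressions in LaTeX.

Ratio r(k) = (k + 4)/(k + 7).
Factor: A=k + 4; B=k + 7; C=1.
Set up (k + 4)·f(k+1) − (k + 6)·f(k) − (1) = 0.
deg f ≤ 2 (via 1,1,0).
Match coefficients ⇒ f(k) = k*(k + 9)/40.
So s_k = (B(k−1)f/C)·t_k = (k*(k + 6)*(k + 9)/40)·t_k = k*(k + 9)/(5*(k + 4)*(k + 5)).
s_(k+1) − s_k = 8/(k**3 + 15*k**2 + 74*k + 120) = t_k.
Σ_(k=2)^n t_k = s_(n+1) − s_(2) = ((n**2 + 11*n + 10)/(5*(n**2 + 11*n + 30))) − (11/105), i.e. 2*(n**2 + 11*n - 12)/(21*(n**2 + 11*n + 30)).

S(n) = \frac{2 \left(n^{2} + 11 n - 12\right)}{21 \left(n^{2} + 11 n + 30\right)}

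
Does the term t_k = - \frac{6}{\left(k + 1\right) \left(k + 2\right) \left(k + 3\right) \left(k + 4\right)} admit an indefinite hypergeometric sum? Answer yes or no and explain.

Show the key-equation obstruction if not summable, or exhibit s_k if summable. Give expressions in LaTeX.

Yes. s_k = \frac{k \left(- k^{2} - 6 k - 11\right)}{3 \left(k + 1\right) \left(k + 2\right) \left(k + 3\right)}.

r(k) = (k + 1)/(k + 5) after simplifying.
Take A(k)=k + 1, B(k)=k + 5, C(k)=1.
Solve (k + 1)·f(k+1) − (k + 4)·f(k) = 1.
Degrees (1,1,0) ⇒ d ≤ 3.
Coefficient equations give f(k) = k*(k**2 + 6*k + 11)/18.
R(k) = B(k−1)·f(k)/C(k) = k*(k + 4)*(k**2 + 6*k + 11)/18; s_k = R·t_k = k*(-k**2 - 6*k - 11)/(3*(k + 1)*(k + 2)*(k + 3)).
s_(k+1) − s_k = -6/(k**4 + 10*k**3 + 35*k**2 + 50*k + 24) = t_k.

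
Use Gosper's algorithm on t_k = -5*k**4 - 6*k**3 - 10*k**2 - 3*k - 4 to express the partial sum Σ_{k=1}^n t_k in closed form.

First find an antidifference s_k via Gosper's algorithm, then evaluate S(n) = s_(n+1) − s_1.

r(k) = (5*k**4 + 26*k**3 + 58*k**2 + 61*k + 28)/(5*k**4 + 6*k**3 + 10*k**2 + 3*k + 4) after simplifying.
Normal form (A,B,C) = (1, 1, k**4 + 6*k**3/5 + 2*k**2 + 3*k/5 + 4/5).
Key eq: (1)·f(k+1) = (1)·f(k) + (k**4 + 6*k**3/5 + 2*k**2 + 3*k/5 + 4/5).
Degrees (0,0,4) ⇒ d ≤ 5.
Coefficient equations give f(k) = k*(k**2 - 2*k + 2)*(k**2 + k + 2)/5.
R(k) = B(k−1)·f(k)/C(k) = k*(k**2 - 2*k + 2)*(k**2 + k + 2)/(5*k**4 + 6*k**3 + 10*k**2 + 3*k + 4); s_k = R·t_k = k*(-k**4 + k**3 - 2*k**2 + 2*k - 4).
Δs = -5*k**4 - 6*k**3 - 10*k**2 - 3*k - 4, as required.
Σ_(k=1)^n t_k = s_(n+1) − s_(1) = (-n**5 - 4*n**4 - 8*n**3 - 8*n**2 - 7*n - 4) − (-4), i.e. n*(-n**4 - 4*n**3 - 8*n**2 - 8*n - 7).

S(n) = n*(-n**4 - 4*n**3 - 8*n**2 - 8*n - 7)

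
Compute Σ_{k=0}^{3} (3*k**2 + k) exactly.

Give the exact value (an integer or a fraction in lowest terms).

Σ = 48

r(k) = (k + 3*(k + 1)**2 + 1)/(k*(3*k + 1)) after simplifying.
So A=1 and B=1, with C=k**2 + k/3.
Key eq: (1)·f(k+1) = (1)·f(k) + (k**2 + k/3).
d = 3 from the (0,0,2) case.
Solve for f: f(k) = k**2*(k - 1)/3 (degree 3 ≤ 3).
So s_k = (B(k−1)f/C)·t_k = (k*(k - 1)/(3*k + 1))·t_k = k**2*(k - 1).
s_(k+1) − s_k = k*(3*k + 1) = t_k.
Telescoping: Σ = s_(4) − s_(0) = 48 − (0) = 48.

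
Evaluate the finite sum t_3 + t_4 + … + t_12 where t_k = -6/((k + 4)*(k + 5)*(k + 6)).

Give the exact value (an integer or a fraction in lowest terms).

Σ = -125/2856

Compute t_(k+1)/t_k: get (k + 4)/(k + 7).
Normal form (A,B,C) = (k + 4, k + 7, 1).
Key eq: (k + 4)·f(k+1) = (k + 6)·f(k) + (1).
From deg A=1, deg B=1, deg C=0: d=2.
Coefficient equations give f(k) = k*(k + 9)/40.
So s_k = (B(k−1)f/C)·t_k = (k*(k + 6)*(k + 9)/40)·t_k = 3*k*(-k - 9)/(20*(k + 4)*(k + 5)).
Δs = -6/(k**3 + 15*k**2 + 74*k + 120), as required.
Sum = s_(13) − s_(3); s_(13) = -143/1020, s_(3) = -27/280 ⇒ -125/2856.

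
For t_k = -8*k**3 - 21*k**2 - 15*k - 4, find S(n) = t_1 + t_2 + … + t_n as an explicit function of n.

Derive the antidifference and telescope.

t_(k+1)/t_k = (8*k**3 + 45*k**2 + 81*k + 48)/(8*k**3 + 21*k**2 + 15*k + 4).
So A=1 and B=1, with C=k**3 + 21*k**2/8 + 15*k/8 + 1/2.
Set up (1)·f(k+1) − (1)·f(k) − (k**3 + 21*k**2/8 + 15*k/8 + 1/2) = 0.
From deg A=0, deg B=0, deg C=3: d=4.
Match coefficients ⇒ f(k) = k**2*(2*k**2 + 3*k - 1)/8.
Then R = B(k−1)f/C = k**2*(2*k**2 + 3*k - 1)/(8*k**3 + 21*k**2 + 15*k + 4), so s_k = R(k)·t_k = k**2*(-2*k**2 - 3*k + 1).
Verify: -8*k**3 - 21*k**2 - 15*k - 4 matches t_k.
Telescope: S(n) = s_(n+1) − s_(1) = -2*n**4 - 11*n**3 - 20*n**2 - 15*n - 4 − (-4) = n*(-2*n**3 - 11*n**2 - 20*n - 15).

S(n) = n*(-2*n**3 - 11*n**2 - 20*n - 15)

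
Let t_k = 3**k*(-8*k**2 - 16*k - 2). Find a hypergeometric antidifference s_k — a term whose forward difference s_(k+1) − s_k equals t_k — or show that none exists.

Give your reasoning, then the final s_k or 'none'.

Compute t_(k+1)/t_k: get 3*(4*k**2 + 16*k + 13)/(4*k**2 + 8*k + 1).
Normal form (A,B,C) = (3, 1, k**2 + 2*k + 1/4).
f must satisfy (3)·f(k+1) − (1)·f(k) = k**2 + 2*k + 1/4.
Degrees (0,0,2) ⇒ d ≤ 2.
Coefficient equations give f(k) = (2*k - 1)**2/8.
Then R = B(k−1)f/C = (2*k - 1)**2/(2*(4*k**2 + 8*k + 1)), so s_k = R(k)·t_k = 3**k*(-4*k**2 + 4*k - 1).
Δs = 3**k*(-8*k**2 - 16*k - 2), as required.

s_k = 3**k*(-4*k**2 + 4*k - 1)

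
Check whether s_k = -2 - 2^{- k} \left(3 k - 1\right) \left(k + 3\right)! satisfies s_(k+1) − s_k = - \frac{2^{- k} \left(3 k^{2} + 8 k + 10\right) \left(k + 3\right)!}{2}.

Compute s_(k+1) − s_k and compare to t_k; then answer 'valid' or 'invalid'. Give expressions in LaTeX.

Valid — Δs_k = t_k.

s_(k+1) = -2**(-k - 1)*(3*k + 2)*factorial(k + 4) - 2
s_(k+1) − s_k = -(3*k**2 + 8*k + 10)*factorial(k + 3)/(2*2**k)
(s_(k+1) − s_k) − t_k = 0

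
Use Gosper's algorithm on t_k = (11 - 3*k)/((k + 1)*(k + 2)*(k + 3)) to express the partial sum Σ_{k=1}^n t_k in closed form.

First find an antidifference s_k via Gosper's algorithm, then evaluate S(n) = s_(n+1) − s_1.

t_(k+1)/t_k = (k + 1)*(3*k - 8)/((k + 4)*(3*k - 11)).
Gosper form: A/B · C(k+1)/C(k) with A=k + 1, B=k + 4, C=k - 11/3.
Need (k + 1)·f(k+1) − (k + 3)·f(k) = k - 11/3.
d = 2 from the (1,1,1) case.
Match coefficients ⇒ f(k) = -k*(2*k + 9)/3.
So s_k = (B(k−1)f/C)·t_k = (-k*(k + 3)*(2*k + 9)/(3*k - 11))·t_k = k*(2*k + 9)/((k + 1)*(k + 2)).
Check: Δs_k = (11 - 3*k)/(k**3 + 6*k**2 + 11*k + 6). ✓
Evaluate: s_(n+1) = (2*n**2 + 13*n + 11)/(n**2 + 5*n + 6); subtract s_(1) = 11/6 ⇒ S(n) = n*(n + 23)/(6*(n**2 + 5*n + 6)).

S(n) = n*(n + 23)/(6*(n**2 + 5*n + 6))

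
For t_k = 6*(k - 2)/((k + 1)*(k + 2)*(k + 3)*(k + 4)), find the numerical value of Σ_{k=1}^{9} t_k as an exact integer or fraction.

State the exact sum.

The ratio is (k - 1)*(k + 1)/((k - 2)*(k + 5)).
A = k + 1, B = k + 5, C = k - 2.
f must satisfy (k + 1)·f(k+1) − (k + 4)·f(k) = k - 2.
Bound: deg f ≤ 3.
Solve for f: f(k) = -k*(k**2 + 6*k + 17)/12 (degree 3 ≤ 3).
Certificate R = B(k−1)f/C = -k*(k + 4)*(k**2 + 6*k + 17)/(12*(k - 2)) gives s_k = k*(-k**2 - 6*k - 17)/(2*(k + 1)*(k + 2)*(k + 3)).
Verify: 6*(k - 2)/(k**4 + 10*k**3 + 35*k**2 + 50*k + 24) matches t_k.
Σ_(k=1)^(9) t_k = s_(10) − s_(1) = -295/572 − (-1/2) = -9/572.

Σ = -9/572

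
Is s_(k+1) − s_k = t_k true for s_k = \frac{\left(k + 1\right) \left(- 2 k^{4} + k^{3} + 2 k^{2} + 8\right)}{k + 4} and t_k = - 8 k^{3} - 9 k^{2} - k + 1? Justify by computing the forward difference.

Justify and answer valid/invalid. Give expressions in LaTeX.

s_(k+1) = (k + 2)*(-2*(k + 1)**4 + (k + 1)**3 + 2*(k + 1)**2 + 8)/(k + 5)
s_(k+1) − s_k = (-8*k**5 - 63*k**4 - 116*k**3 - 71*k**2 - 2*k + 32)/(k**2 + 9*k + 20)
(s_(k+1) − s_k) − t_k = 3*(6*k**4 + 42*k**3 + 39*k**2 + 3*k + 4)/(k**2 + 9*k + 20)

Invalid: residual \frac{3 \left(6 k^{4} + 42 k^{3} + 39 k^{2} + 3 k + 4\right)}{k^{2} + 9 k + 20} ≠ 0.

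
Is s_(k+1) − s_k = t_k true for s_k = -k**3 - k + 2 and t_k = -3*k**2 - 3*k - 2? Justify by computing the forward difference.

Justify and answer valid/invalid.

valid (s_(k+1) − s_k reduces to t_k)

s_(k+1) = -k - (k + 1)**3 + 1
s_(k+1) − s_k = k**3 - (k + 1)**3 - 1
(s_(k+1) − s_k) − t_k = 0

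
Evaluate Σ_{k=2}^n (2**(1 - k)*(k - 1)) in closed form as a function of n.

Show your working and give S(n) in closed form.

S(n) = 2**(1 - n)*(2**n - n - 1)

r(k) = k/(2*(k - 1)) after simplifying.
So A=1/2 and B=1, with C=k - 1.
f must satisfy (1/2)·f(k+1) − (1)·f(k) = k - 1.
d = 1 from the (0,0,1) case.
A polynomial solution: f(k) = -2*k.
R(k) = B(k−1)·f(k)/C(k) = -2*k/(k - 1); s_k = R·t_k = -2**(2 - k)*k.
Δs = 2**(1 - k)*(k - 1), as required.
Telescope: S(n) = s_(n+1) − s_(2) = 2**(1 - n)*(-n - 1) − (-2) = 2**(1 - n)*(2**n - n - 1).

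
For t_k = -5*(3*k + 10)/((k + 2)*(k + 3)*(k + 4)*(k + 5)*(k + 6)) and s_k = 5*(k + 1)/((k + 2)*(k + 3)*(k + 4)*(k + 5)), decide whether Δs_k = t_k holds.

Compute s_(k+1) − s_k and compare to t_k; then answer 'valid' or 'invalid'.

s_(k+1) = 5*(k + 2)/((k + 3)*(k + 4)*(k + 5)*(k + 6))
s_(k+1) − s_k = 5*(-3*k - 2)/(k**5 + 20*k**4 + 155*k**3 + 580*k**2 + 1044*k + 720)
(s_(k+1) − s_k) − t_k = 40/(k**5 + 20*k**4 + 155*k**3 + 580*k**2 + 1044*k + 720)

Invalid: residual 40/(k**5 + 20*k**4 + 155*k**3 + 580*k**2 + 1044*k + 720) ≠ 0.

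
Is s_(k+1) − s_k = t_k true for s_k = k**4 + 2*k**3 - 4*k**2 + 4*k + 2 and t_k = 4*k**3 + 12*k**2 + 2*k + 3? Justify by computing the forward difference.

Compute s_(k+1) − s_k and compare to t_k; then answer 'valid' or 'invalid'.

s_(k+1) = k**4 + 6*k**3 + 8*k**2 + 6*k + 5
s_(k+1) − s_k = 4*k**3 + 12*k**2 + 2*k + 3
(s_(k+1) − s_k) − t_k = 0

valid (s_(k+1) − s_k reduces to t_k)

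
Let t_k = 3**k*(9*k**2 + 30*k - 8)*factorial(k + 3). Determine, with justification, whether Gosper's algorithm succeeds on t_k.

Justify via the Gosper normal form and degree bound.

The ratio is 3*(9*k**3 + 84*k**2 + 223*k + 124)/(9*k**2 + 30*k - 8).
Normal form (A,B,C) = (3*k + 12, 1, k**2 + 10*k/3 - 8/9).
Key eq: (3*k + 12)·f(k+1) = (1)·f(k) + (k**2 + 10*k/3 - 8/9).
From deg A=1, deg B=0, deg C=2: d=1.
Solving with deg f ≤ 1: f(k) = (3*k - 4)/9.
Certificate R = B(k−1)f/C = (3*k - 4)/(9*k**2 + 30*k - 8) gives s_k = 3**k*(3*k - 4)*factorial(k + 3).
Verify: 3**k*(9*k**2 + 30*k - 8)*factorial(k + 3) matches t_k.

Yes. s_k = 3**k*(3*k - 4)*factorial(k + 3).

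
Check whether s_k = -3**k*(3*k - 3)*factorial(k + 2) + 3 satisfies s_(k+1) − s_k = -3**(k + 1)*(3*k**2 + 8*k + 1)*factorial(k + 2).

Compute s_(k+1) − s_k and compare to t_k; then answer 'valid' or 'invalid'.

valid; difference matches t_k

s_(k+1) = -3*3**(k + 1)*k*factorial(k + 3) + 3
s_(k+1) − s_k = -3**(k + 1)*(3*k**2 + 8*k + 1)*factorial(k + 2)
(s_(k+1) − s_k) − t_k = 0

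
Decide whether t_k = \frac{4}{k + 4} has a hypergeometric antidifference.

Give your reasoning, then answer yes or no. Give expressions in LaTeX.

Ratio r(k) = (k + 4)/(k + 5).
Take A(k)=k + 4, B(k)=k + 5, C(k)=1.
Solve (k + 4)·f(k+1) − (k + 4)·f(k) = 1.
d = 0 from the (1,1,0) case.
Put f(k) = c0: A·f(k+1) − B(k−1)·f(k) − C = -1; need -1 = 0 — inconsistent ⇒ no f, not summable.

No — key equation has no polynomial f.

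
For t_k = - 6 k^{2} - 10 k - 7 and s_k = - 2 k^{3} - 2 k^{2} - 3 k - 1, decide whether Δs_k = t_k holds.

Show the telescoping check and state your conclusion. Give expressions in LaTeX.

s_(k+1) = -2*k**3 - 8*k**2 - 13*k - 8
s_(k+1) − s_k = -6*k**2 - 10*k - 7
(s_(k+1) − s_k) − t_k = 0

valid; difference matches t_k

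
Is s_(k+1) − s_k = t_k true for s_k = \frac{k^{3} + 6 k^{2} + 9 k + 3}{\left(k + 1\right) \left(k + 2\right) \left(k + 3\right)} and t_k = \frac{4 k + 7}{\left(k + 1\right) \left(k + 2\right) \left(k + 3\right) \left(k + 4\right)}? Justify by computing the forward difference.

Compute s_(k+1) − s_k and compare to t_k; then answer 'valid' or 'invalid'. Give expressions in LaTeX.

Valid — Δs_k = t_k.

s_(k+1) = (9*k + (k + 1)**3 + 6*(k + 1)**2 + 12)/((k + 2)*(k + 3)*(k + 4))
s_(k+1) − s_k = (4*k + 7)/(k**4 + 10*k**3 + 35*k**2 + 50*k + 24)
(s_(k+1) − s_k) − t_k = 0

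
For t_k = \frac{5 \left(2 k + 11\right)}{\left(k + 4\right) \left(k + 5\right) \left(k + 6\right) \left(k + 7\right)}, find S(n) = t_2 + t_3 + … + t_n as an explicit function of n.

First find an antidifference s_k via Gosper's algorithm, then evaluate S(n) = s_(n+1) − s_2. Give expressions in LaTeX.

S(n) = \frac{5 \left(n^{2} + 12 n - 13\right)}{48 \left(n^{2} + 12 n + 35\right)}

The ratio is (k + 4)*(2*k + 13)/((k + 8)*(2*k + 11)).
Gosper form: A/B · C(k+1)/C(k) with A=k + 4, B=k + 8, C=k + 11/2.
f must satisfy (k + 4)·f(k+1) − (k + 7)·f(k) = k + 11/2.
Bound: deg f ≤ 3.
A polynomial solution: f(k) = k*(k + 5)*(k + 10)/48.
Get s_k = R·t_k = 5*k*(k + 10)/(24*(k**2 + 10*k + 24)) with R(k) = B(k−1)f(k)/C(k) = k*(k + 5)*(k + 7)*(k + 10)/(24*(2*k + 11)).
Δs = 5*(2*k + 11)/(k**4 + 22*k**3 + 179*k**2 + 638*k + 840), as required.
s_(n+1) = 5*(n**2 + 12*n + 11)/(24*(n**2 + 12*n + 35)) and s_(2) = 5/48, so S(n) = 5*(n**2 + 12*n - 13)/(48*(n**2 + 12*n + 35)).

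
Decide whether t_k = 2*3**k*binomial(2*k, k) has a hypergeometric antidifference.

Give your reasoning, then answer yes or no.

No — key equation has no polynomial f.

r(k) = 6*(2*k + 1)/(k + 1) after simplifying.
Gosper form: A/B · C(k+1)/C(k) with A=12*k + 6, B=k + 1, C=1.
Solve (12*k + 6)·f(k+1) − (k)·f(k) = 1.
From deg A=1, deg B=1, deg C=0: d=-1.
Bound -1 < 0, so the key equation has no polynomial solution.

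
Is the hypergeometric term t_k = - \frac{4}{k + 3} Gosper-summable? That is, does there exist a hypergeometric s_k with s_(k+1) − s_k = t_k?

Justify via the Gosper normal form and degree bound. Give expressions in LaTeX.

No. Not Gosper-summable.

The ratio is (k + 3)/(k + 4).
Gosper form: A/B · C(k+1)/C(k) with A=k + 3, B=k + 4, C=1.
Key eq: (k + 3)·f(k+1) = (k + 3)·f(k) + (1).
Bound: deg f ≤ 0.
Put f(k) = c0: A·f(k+1) − B(k−1)·f(k) − C = -1; need -1 = 0 — inconsistent ⇒ no f, not summable.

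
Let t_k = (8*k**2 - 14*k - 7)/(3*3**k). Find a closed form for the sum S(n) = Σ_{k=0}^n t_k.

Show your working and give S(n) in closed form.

S(n) = 3**(-n - 1)*(-3**(n + 2) - 4*n**2 - 5*n + 2)

Step 1: r(k) = (8*k**2 + 2*k - 13)/(3*(8*k**2 - 14*k - 7)).
So A=1/3 and B=1, with C=k**2 - 7*k/4 - 7/8.
Solve (1/3)·f(k+1) − (1)·f(k) = k**2 - 7*k/4 - 7/8.
deg f ≤ 2 (via 0,0,2).
Match coefficients ⇒ f(k) = -3*(4*k**2 - 3*k - 3)/8.
Then R = B(k−1)f/C = -3*(4*k**2 - 3*k - 3)/(8*k**2 - 14*k - 7), so s_k = R(k)·t_k = (-4*k**2 + 3*k + 3)/3**k.
Verify: (8*k**2 - 14*k - 7)/(3*3**k) matches t_k.
Evaluate: s_(n+1) = 3**(-n - 1)*(-4*n**2 - 5*n + 2); subtract s_(0) = 3 ⇒ S(n) = 3**(-n - 1)*(-3**(n + 2) - 4*n**2 - 5*n + 2).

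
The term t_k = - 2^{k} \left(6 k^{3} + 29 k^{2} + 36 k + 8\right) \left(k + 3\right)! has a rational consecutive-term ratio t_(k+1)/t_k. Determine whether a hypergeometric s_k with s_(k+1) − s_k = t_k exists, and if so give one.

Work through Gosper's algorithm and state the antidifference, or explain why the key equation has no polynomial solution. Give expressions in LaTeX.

s_k = - 2^{k} k \left(3 k - 2\right) \left(k + 3\right)!

Step 1: r(k) = 2*(6*k**4 + 71*k**3 + 300*k**2 + 527*k + 316)/(6*k**3 + 29*k**2 + 36*k + 8).
Gosper form: A/B · C(k+1)/C(k) with A=2*k + 8, B=1, C=k**3 + 29*k**2/6 + 6*k + 4/3.
Solve (2*k + 8)·f(k+1) − (1)·f(k) = k**3 + 29*k**2/6 + 6*k + 4/3.
From deg A=1, deg B=0, deg C=3: d=2.
Match coefficients ⇒ f(k) = k*(3*k - 2)/6.
Certificate R = B(k−1)f/C = k*(3*k - 2)/(6*k**3 + 29*k**2 + 36*k + 8) gives s_k = -2**k*k*(3*k - 2)*factorial(k + 3).
Check: Δs_k = -2**k*(6*k**3 + 29*k**2 + 36*k + 8)*factorial(k + 3). ✓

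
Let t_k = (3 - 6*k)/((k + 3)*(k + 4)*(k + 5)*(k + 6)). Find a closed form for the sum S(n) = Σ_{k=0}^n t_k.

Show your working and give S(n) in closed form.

Ratio r(k) = (k + 3)*(2*k + 1)/((k + 7)*(2*k - 1)).
Gosper form: A/B · C(k+1)/C(k) with A=k + 3, B=k + 7, C=k - 1/2.
Set up (k + 3)·f(k+1) − (k + 6)·f(k) − (k - 1/2) = 0.
From deg A=1, deg B=1, deg C=1: d=3.
Solving with deg f ≤ 3: f(k) = k*(k**2 + 12*k - 43)/180.
Then R = B(k−1)f/C = k*(k + 6)*(k**2 + 12*k - 43)/(90*(2*k - 1)), so s_k = R(k)·t_k = -k*(k**2 + 12*k - 43)/(30*(k + 3)*(k + 4)*(k + 5)).
Check: Δs_k = 3*(1 - 2*k)/(k**4 + 18*k**3 + 119*k**2 + 342*k + 360). ✓
s_(n+1) = (-n**3 - 15*n**2 + 16*n + 30)/(30*(n**3 + 15*n**2 + 74*n + 120)) and s_(0) = 0, so S(n) = (-n**3 - 15*n**2 + 16*n + 30)/(30*(n**3 + 15*n**2 + 74*n + 120)).

S(n) = (-n**3 - 15*n**2 + 16*n + 30)/(30*(n**3 + 15*n**2 + 74*n + 120))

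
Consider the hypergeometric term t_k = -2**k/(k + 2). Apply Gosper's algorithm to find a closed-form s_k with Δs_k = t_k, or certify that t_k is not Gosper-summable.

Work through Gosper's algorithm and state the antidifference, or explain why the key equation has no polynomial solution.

none (Gosper's algorithm certifies no s_k)

Step 1: r(k) = 2*(k + 2)/(k + 3).
Normal form (A,B,C) = (2*k + 4, k + 3, 1).
Key eq: (2*k + 4)·f(k+1) = (k + 2)·f(k) + (1).
deg f ≤ -1 (via 1,1,0).
deg f ≤ -1 is impossible — no certificate.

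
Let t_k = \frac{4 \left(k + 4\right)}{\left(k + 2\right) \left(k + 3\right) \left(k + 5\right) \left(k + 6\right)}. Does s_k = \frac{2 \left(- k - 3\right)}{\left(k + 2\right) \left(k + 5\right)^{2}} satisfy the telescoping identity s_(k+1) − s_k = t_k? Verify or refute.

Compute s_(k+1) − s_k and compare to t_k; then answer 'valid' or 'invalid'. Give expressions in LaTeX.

s_(k+1) = 2*(-k - 4)/((k + 3)*(k + 6)**2)
s_(k+1) − s_k = 2*(-(k + 2)*(k + 4)*(k + 5)**2 + (k + 3)**2*(k + 6)**2)/((k + 2)*(k + 3)*(k + 5)**2*(k + 6)**2)
(s_(k+1) − s_k) − t_k = 4*(-3*k**2 - 27*k - 58)/(k**6 + 27*k**5 + 297*k**4 + 1697*k**3 + 5286*k**2 + 8460*k + 5400)

Invalid: residual \frac{4 \left(- 3 k^{2} - 27 k - 58\right)}{k^{6} + 27 k^{5} + 297 k^{4} + 1697 k^{3} + 5286 k^{2} + 8460 k + 5400} ≠ 0.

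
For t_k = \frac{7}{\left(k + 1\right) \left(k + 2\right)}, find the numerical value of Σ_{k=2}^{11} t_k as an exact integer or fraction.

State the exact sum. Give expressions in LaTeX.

Step 1: r(k) = (k + 1)/(k + 3).
Factor: A=k + 1; B=k + 3; C=1.
f must satisfy (k + 1)·f(k+1) − (k + 2)·f(k) = 1.
d = 1 from the (1,1,0) case.
Match coefficients ⇒ f(k) = k.
Get s_k = R·t_k = 7*k/(k + 1) with R(k) = B(k−1)f(k)/C(k) = k*(k + 2).
Check: Δs_k = 7/(k**2 + 3*k + 2). ✓
Sum = s_(12) − s_(2); s_(12) = 84/13, s_(2) = 14/3 ⇒ 70/39.

Σ = 70/39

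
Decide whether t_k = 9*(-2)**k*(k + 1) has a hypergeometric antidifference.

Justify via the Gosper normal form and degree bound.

Yes. s_k = (-2)**k*(-3*k - 1).

Ratio r(k) = 2*(-k - 2)/(k + 1).
A = -2, B = 1, C = k + 1.
f must satisfy (-2)·f(k+1) − (1)·f(k) = k + 1.
From deg A=0, deg B=0, deg C=1: d=1.
Coefficient equations give f(k) = -(3*k + 1)/9.
R(k) = B(k−1)·f(k)/C(k) = -(3*k + 1)/(9*(k + 1)); s_k = R·t_k = (-2)**k*(-3*k - 1).
Verify: 9*(-2)**k*(k + 1) matches t_k.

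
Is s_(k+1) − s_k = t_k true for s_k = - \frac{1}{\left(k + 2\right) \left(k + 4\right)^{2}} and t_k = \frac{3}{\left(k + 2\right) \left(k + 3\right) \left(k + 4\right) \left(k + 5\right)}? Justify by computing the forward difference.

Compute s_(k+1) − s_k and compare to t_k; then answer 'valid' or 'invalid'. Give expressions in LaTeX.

Invalid: residual \frac{- 4 k - 17}{k^{6} + 23 k^{5} + 217 k^{4} + 1073 k^{3} + 2926 k^{2} + 4160 k + 2400} ≠ 0.

s_(k+1) = -1/((k + 3)*(k + 5)**2)
s_(k+1) − s_k = -1/((k + 3)*(k + 5)**2) + 1/((k + 2)*(k + 4)**2)
(s_(k+1) − s_k) − t_k = (-4*k - 17)/(k**6 + 23*k**5 + 217*k**4 + 1073*k**3 + 2926*k**2 + 4160*k + 2400)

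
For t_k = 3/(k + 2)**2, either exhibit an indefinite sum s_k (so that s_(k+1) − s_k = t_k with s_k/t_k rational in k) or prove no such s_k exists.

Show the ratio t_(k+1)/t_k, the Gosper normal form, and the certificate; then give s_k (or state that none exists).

not Gosper-summable; s_k does not exist

The ratio is (k + 2)**2/(k + 3)**2.
Gosper form: A/B · C(k+1)/C(k) with A=k**2 + 4*k + 4, B=k**2 + 6*k + 9, C=1.
f must satisfy (k**2 + 4*k + 4)·f(k+1) − (k**2 + 4*k + 4)·f(k) = 1.
From deg A=2, deg B=2, deg C=0: d=0.
Put f(k) = c0: A·f(k+1) − B(k−1)·f(k) − C = -1; need -1 = 0 — inconsistent ⇒ no f, not summable.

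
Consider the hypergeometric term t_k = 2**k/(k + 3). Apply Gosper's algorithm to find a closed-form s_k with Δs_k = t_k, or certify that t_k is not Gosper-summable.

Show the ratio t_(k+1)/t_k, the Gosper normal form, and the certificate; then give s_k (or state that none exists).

no hypergeometric antidifference exists

r(k) = 2*(k + 3)/(k + 4) after simplifying.
Factor: A=2*k + 6; B=k + 4; C=1.
Need (2*k + 6)·f(k+1) − (k + 3)·f(k) = 1.
deg f ≤ -1 (via 1,1,0).
d = -1 < 0 ⇒ no nonzero polynomial f; not summable.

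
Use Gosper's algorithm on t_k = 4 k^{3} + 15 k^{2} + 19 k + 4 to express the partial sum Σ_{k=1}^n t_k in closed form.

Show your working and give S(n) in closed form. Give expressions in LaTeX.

S(n) = n \left(n^{3} + 7 n^{2} + 18 n + 16\right)

r(k) = (4*k**3 + 27*k**2 + 61*k + 42)/(4*k**3 + 15*k**2 + 19*k + 4) after simplifying.
So A=1 and B=1, with C=k**3 + 15*k**2/4 + 19*k/4 + 1.
Set up (1)·f(k+1) − (1)·f(k) − (k**3 + 15*k**2/4 + 19*k/4 + 1) = 0.
From deg A=0, deg B=0, deg C=3: d=4.
A polynomial solution: f(k) = k*(k**3 + 3*k**2 + 3*k - 3)/4.
So s_k = (B(k−1)f/C)·t_k = (k*(k**3 + 3*k**2 + 3*k - 3)/(4*k**3 + 15*k**2 + 19*k + 4))·t_k = k*(k**3 + 3*k**2 + 3*k - 3).
Δs = 4*k**3 + 15*k**2 + 19*k + 4, as required.
Σ_(k=1)^n t_k = s_(n+1) − s_(1) = (n**4 + 7*n**3 + 18*n**2 + 16*n + 4) − (4), i.e. n*(n**3 + 7*n**2 + 18*n + 16).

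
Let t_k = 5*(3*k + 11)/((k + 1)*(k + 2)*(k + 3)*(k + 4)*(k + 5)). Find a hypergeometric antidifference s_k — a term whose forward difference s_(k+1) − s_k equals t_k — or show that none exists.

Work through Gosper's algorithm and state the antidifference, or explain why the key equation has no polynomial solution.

s_k = 5*k*(k**2 + 7*k + 14)/(8*(k**3 + 7*k**2 + 14*k + 8))

r(k) = (k + 1)*(3*k + 14)/((k + 6)*(3*k + 11)) after simplifying.
A = k + 1, B = k + 6, C = k + 11/3.
Set up (k + 1)·f(k+1) − (k + 5)·f(k) − (k + 11/3) = 0.
d = 4 from the (1,1,1) case.
A polynomial solution: f(k) = k*(k + 3)*(k**2 + 7*k + 14)/24.
So s_k = (B(k−1)f/C)·t_k = (k*(k + 3)*(k + 5)*(k**2 + 7*k + 14)/(8*(3*k + 11)))·t_k = 5*k*(k**2 + 7*k + 14)/(8*(k**3 + 7*k**2 + 14*k + 8)).
Verify: 5*(3*k + 11)/(k**5 + 15*k**4 + 85*k**3 + 225*k**2 + 274*k + 120) matches t_k.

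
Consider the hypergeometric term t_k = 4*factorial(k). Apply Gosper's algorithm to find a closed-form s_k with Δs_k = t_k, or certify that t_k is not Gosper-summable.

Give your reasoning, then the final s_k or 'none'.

The ratio is k + 1.
Take A(k)=k + 1, B(k)=1, C(k)=1.
f must satisfy (k + 1)·f(k+1) − (1)·f(k) = 1.
From deg A=1, deg B=0, deg C=0: d=-1.
Bound -1 < 0, so the key equation has no polynomial solution.

none — t_k is not Gosper-summable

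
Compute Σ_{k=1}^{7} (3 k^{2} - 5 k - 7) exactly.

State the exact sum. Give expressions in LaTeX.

Σ = 231

r(k) = (3*k**2 + k - 9)/(3*k**2 - 5*k - 7) after simplifying.
Normal form (A,B,C) = (1, 1, k**2 - 5*k/3 - 7/3).
Key eq: (1)·f(k+1) = (1)·f(k) + (k**2 - 5*k/3 - 7/3).
Degrees (0,0,2) ⇒ d ≤ 3.
A polynomial solution: f(k) = k*(k**2 - 4*k - 4)/3.
So s_k = (B(k−1)f/C)·t_k = (k*(k**2 - 4*k - 4)/(3*k**2 - 5*k - 7))·t_k = k*(k**2 - 4*k - 4).
Δs = 3*k**2 - 5*k - 7, as required.
Σ_(k=1)^(7) t_k = s_(8) − s_(1) = 224 − (-7) = 231.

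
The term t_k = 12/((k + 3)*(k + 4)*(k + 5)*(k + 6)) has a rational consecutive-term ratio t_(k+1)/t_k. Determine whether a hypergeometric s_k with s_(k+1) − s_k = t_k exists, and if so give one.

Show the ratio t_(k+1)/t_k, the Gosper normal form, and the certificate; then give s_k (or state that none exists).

Step 1: r(k) = (k + 3)/(k + 7).
Factor: A=k + 3; B=k + 7; C=1.
Set up (k + 3)·f(k+1) − (k + 6)·f(k) − (1) = 0.
Bound: deg f ≤ 3.
Solve for f: f(k) = k*(k**2 + 12*k + 47)/180 (degree 3 ≤ 3).
R(k) = B(k−1)·f(k)/C(k) = k*(k + 6)*(k**2 + 12*k + 47)/180; s_k = R·t_k = k*(k**2 + 12*k + 47)/(15*(k + 3)*(k + 4)*(k + 5)).
Δs = 12/(k**4 + 18*k**3 + 119*k**2 + 342*k + 360), as required.

s_k = k*(k**2 + 12*k + 47)/(15*(k + 3)*(k + 4)*(k + 5))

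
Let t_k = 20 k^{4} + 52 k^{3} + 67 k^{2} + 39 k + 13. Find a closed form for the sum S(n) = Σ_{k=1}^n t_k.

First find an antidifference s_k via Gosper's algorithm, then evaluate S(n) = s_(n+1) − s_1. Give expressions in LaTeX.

Step 1: r(k) = (20*k**4 + 132*k**3 + 343*k**2 + 409*k + 191)/(20*k**4 + 52*k**3 + 67*k**2 + 39*k + 13).
Factor: A=1; B=1; C=k**4 + 13*k**3/5 + 67*k**2/20 + 39*k/20 + 13/20.
Set up (1)·f(k+1) − (1)·f(k) − (k**4 + 13*k**3/5 + 67*k**2/20 + 39*k/20 + 13/20) = 0.
Degrees (0,0,4) ⇒ d ≤ 5.
Coefficient equations give f(k) = k*(4*k**4 + 3*k**3 + 3*k**2 - k + 4)/20.
R(k) = B(k−1)·f(k)/C(k) = k*(4*k**4 + 3*k**3 + 3*k**2 - k + 4)/(20*k**4 + 52*k**3 + 67*k**2 + 39*k + 13); s_k = R·t_k = k*(4*k**4 + 3*k**3 + 3*k**2 - k + 4).
Check: Δs_k = 20*k**4 + 52*k**3 + 67*k**2 + 39*k + 13. ✓
Evaluate: s_(n+1) = 4*n**5 + 23*n**4 + 55*n**3 + 66*n**2 + 43*n + 13; subtract s_(1) = 13 ⇒ S(n) = n*(4*n**4 + 23*n**3 + 55*n**2 + 66*n + 43).

S(n) = n \left(4 n^{4} + 23 n^{3} + 55 n^{2} + 66 n + 43\right)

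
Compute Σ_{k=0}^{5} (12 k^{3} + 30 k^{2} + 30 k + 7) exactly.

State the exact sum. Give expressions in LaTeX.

Compute t_(k+1)/t_k: get (12*k**3 + 66*k**2 + 126*k + 79)/(12*k**3 + 30*k**2 + 30*k + 7).
So A=1 and B=1, with C=k**3 + 5*k**2/2 + 5*k/2 + 7/12.
Solve (1)·f(k+1) − (1)·f(k) = k**3 + 5*k**2/2 + 5*k/2 + 7/12.
deg f ≤ 4 (via 0,0,3).
Solving with deg f ≤ 4: f(k) = k*(3*k**3 + 4*k**2 + 3*k - 3)/12.
Then R = B(k−1)f/C = k*(3*k**3 + 4*k**2 + 3*k - 3)/(12*k**3 + 30*k**2 + 30*k + 7), so s_k = R(k)·t_k = k*(3*k**3 + 4*k**2 + 3*k - 3).
Δs = 12*k**3 + 30*k**2 + 30*k + 7, as required.
Evaluate s at k=6 and k=0: 4842 and 0; difference 4842.

Σ = 4842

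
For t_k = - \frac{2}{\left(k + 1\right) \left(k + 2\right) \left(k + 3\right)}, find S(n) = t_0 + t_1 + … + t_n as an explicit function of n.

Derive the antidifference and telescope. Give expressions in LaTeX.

S(n) = \frac{- n^{2} - 5 n - 4}{2 \left(n^{2} + 5 n + 6\right)}

Compute t_(k+1)/t_k: get (k + 1)/(k + 4).
Take A(k)=k + 1, B(k)=k + 4, C(k)=1.
Key eq: (k + 1)·f(k+1) = (k + 3)·f(k) + (1).
Degrees (1,1,0) ⇒ d ≤ 2.
A polynomial solution: f(k) = k*(k + 3)/4.
R(k) = B(k−1)·f(k)/C(k) = k*(k + 3)**2/4; s_k = R·t_k = k*(-k - 3)/(2*(k + 1)*(k + 2)).
Δs = -2/(k**3 + 6*k**2 + 11*k + 6), as required.
Telescope: S(n) = s_(n+1) − s_(0) = (-n**2 - 5*n - 4)/(2*(n**2 + 5*n + 6)) − (0) = (-n**2 - 5*n - 4)/(2*(n**2 + 5*n + 6)).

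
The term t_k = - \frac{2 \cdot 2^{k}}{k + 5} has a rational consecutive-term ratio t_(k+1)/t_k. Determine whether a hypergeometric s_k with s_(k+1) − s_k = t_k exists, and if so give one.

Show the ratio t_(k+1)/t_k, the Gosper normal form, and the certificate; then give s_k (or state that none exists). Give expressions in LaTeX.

none — t_k is not Gosper-summable

Ratio r(k) = 2*(k + 5)/(k + 6).
Normal form (A,B,C) = (2*k + 10, k + 6, 1).
f must satisfy (2*k + 10)·f(k+1) − (k + 5)·f(k) = 1.
deg f ≤ -1 (via 1,1,0).
Negative degree bound (-1): no f exists, t_k not Gosper-summable.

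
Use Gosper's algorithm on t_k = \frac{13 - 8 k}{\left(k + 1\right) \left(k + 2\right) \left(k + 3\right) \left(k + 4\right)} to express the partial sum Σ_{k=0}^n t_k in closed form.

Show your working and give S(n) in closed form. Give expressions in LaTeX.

S(n) = \frac{n^{3} + 9 n^{2} + 34 n + 26}{2 \left(n^{3} + 9 n^{2} + 26 n + 24\right)}

t_(k+1)/t_k = (k + 1)*(8*k - 5)/((k + 5)*(8*k - 13)).
Normal form (A,B,C) = (k + 1, k + 5, k - 13/8).
Solve (k + 1)·f(k+1) − (k + 4)·f(k) = k - 13/8.
Degrees (1,1,1) ⇒ d ≤ 3.
Solving with deg f ≤ 3: f(k) = -k*(k**2 + 6*k + 19)/16.
Get s_k = R·t_k = k*(k**2 + 6*k + 19)/(2*(k + 1)*(k + 2)*(k + 3)) with R(k) = B(k−1)f(k)/C(k) = -k*(k + 4)*(k**2 + 6*k + 19)/(2*(8*k - 13)).
Δs = (13 - 8*k)/(k**4 + 10*k**3 + 35*k**2 + 50*k + 24), as required.
Evaluate: s_(n+1) = (n**3 + 9*n**2 + 34*n + 26)/(2*(n**3 + 9*n**2 + 26*n + 24)); subtract s_(0) = 0 ⇒ S(n) = (n**3 + 9*n**2 + 34*n + 26)/(2*(n**3 + 9*n**2 + 26*n + 24)).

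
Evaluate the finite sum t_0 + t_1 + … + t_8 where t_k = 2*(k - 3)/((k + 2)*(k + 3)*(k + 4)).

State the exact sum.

Σ = -13/44

r(k) = (k - 2)*(k + 2)/((k - 3)*(k + 5)) after simplifying.
Take A(k)=k + 2, B(k)=k + 5, C(k)=k - 3.
Solve (k + 2)·f(k+1) − (k + 4)·f(k) = k - 3.
d = 2 from the (1,1,1) case.
A polynomial solution: f(k) = -k*(k + 17)/12.
So s_k = (B(k−1)f/C)·t_k = (-k*(k + 4)*(k + 17)/(12*(k - 3)))·t_k = k*(-k - 17)/(6*(k + 2)*(k + 3)).
Δs = 2*(k - 3)/(k**3 + 9*k**2 + 26*k + 24), as required.
Sum = s_(9) − s_(0); s_(9) = -13/44, s_(0) = 0 ⇒ -13/44.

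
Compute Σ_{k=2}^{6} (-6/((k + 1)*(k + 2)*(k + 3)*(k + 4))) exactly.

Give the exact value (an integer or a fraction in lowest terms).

The ratio is (k + 1)/(k + 5).
So A=k + 1 and B=k + 5, with C=1.
f must satisfy (k + 1)·f(k+1) − (k + 4)·f(k) = 1.
d = 3 from the (1,1,0) case.
Solve for f: f(k) = k*(k**2 + 6*k + 11)/18 (degree 3 ≤ 3).
So s_k = (B(k−1)f/C)·t_k = (k*(k + 4)*(k**2 + 6*k + 11)/18)·t_k = k*(-k**2 - 6*k - 11)/(3*(k + 1)*(k + 2)*(k + 3)).
s_(k+1) − s_k = -6/(k**4 + 10*k**3 + 35*k**2 + 50*k + 24) = t_k.
Σ_(k=2)^(6) t_k = s_(7) − s_(2) = -119/360 − (-3/10) = -11/360.

Σ = -11/360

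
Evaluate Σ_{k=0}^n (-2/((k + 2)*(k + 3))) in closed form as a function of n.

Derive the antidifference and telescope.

S(n) = (-n - 1)/(n + 3)

t_(k+1)/t_k = (k + 2)/(k + 4).
Normal form (A,B,C) = (k + 2, k + 4, 1).
f must satisfy (k + 2)·f(k+1) − (k + 3)·f(k) = 1.
Degrees (1,1,0) ⇒ d ≤ 1.
Solve for f: f(k) = k/2 (degree 1 ≤ 1).
R(k) = B(k−1)·f(k)/C(k) = k*(k + 3)/2; s_k = R·t_k = -k/(k + 2).
Check: Δs_k = -2/(k**2 + 5*k + 6). ✓
Telescope: S(n) = s_(n+1) − s_(0) = (-n - 1)/(n + 3) − (0) = (-n - 1)/(n + 3).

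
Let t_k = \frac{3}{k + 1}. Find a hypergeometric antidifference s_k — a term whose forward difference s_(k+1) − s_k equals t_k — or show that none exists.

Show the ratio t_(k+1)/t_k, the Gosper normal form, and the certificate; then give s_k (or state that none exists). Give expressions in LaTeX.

The ratio is (k + 1)/(k + 2).
Normal form (A,B,C) = (k + 1, k + 2, 1).
Need (k + 1)·f(k+1) − (k + 1)·f(k) = 1.
deg f ≤ 0 (via 1,1,0).
f = c0 ⇒ A·f(k+1) − B(k−1)·f(k) − C = -1. The system {-1 = 0} is inconsistent; no antidifference.

no hypergeometric antidifference exists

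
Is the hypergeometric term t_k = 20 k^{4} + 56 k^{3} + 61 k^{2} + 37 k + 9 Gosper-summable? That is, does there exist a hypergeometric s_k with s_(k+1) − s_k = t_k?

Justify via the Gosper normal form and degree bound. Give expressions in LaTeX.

Compute t_(k+1)/t_k: get (20*k**4 + 136*k**3 + 349*k**2 + 407*k + 183)/(20*k**4 + 56*k**3 + 61*k**2 + 37*k + 9).
Gosper form: A/B · C(k+1)/C(k) with A=1, B=1, C=k**4 + 14*k**3/5 + 61*k**2/20 + 37*k/20 + 9/20.
f must satisfy (1)·f(k+1) − (1)·f(k) = k**4 + 14*k**3/5 + 61*k**2/20 + 37*k/20 + 9/20.
d = 5 from the (0,0,4) case.
Solve for f: f(k) = k**2*(4*k**3 + 4*k**2 - k + 2)/20 (degree 5 ≤ 5).
Certificate R = B(k−1)f/C = k**2*(4*k**3 + 4*k**2 - k + 2)/((2*k + 1)*(10*k**3 + 23*k**2 + 19*k + 9)) gives s_k = k**2*(4*k**3 + 4*k**2 - k + 2).
s_(k+1) − s_k = 20*k**4 + 56*k**3 + 61*k**2 + 37*k + 9 = t_k.

Yes. s_k = k^{2} \left(4 k^{3} + 4 k^{2} - k + 2\right).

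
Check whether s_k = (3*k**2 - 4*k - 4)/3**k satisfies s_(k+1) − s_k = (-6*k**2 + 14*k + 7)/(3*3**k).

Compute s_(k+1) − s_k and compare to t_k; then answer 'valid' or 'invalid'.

s_(k+1) = (3*k**2 + 2*k - 5)/(3*3**k)
s_(k+1) − s_k = (-6*k**2 + 14*k + 7)/(3*3**k)
(s_(k+1) − s_k) − t_k = 0

valid; difference matches t_k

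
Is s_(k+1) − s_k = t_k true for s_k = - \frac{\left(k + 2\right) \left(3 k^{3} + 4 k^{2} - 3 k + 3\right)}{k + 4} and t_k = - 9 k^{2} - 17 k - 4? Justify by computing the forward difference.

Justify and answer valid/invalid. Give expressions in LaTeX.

s_(k+1) = -(k + 3)*(-3*k + 3*(k + 1)**3 + 4*(k + 1)**2)/(k + 5)
s_(k+1) − s_k = (-9*k**4 - 86*k**3 - 239*k**2 - 226*k - 54)/(k**2 + 9*k + 20)
(s_(k+1) − s_k) − t_k = 2*(6*k**3 + 49*k**2 + 75*k + 13)/(k**2 + 9*k + 20)

Invalid: residual \frac{2 \left(6 k^{3} + 49 k^{2} + 75 k + 13\right)}{k^{2} + 9 k + 20} ≠ 0.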